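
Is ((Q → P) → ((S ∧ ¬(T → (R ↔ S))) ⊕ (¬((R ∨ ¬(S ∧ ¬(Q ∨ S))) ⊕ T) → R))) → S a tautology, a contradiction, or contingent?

P  Q  R  S  T  |  φ
F  F  F  F  F  |  F
F  F  F  F  T  |  T
F  F  F  T  F  |  T
F  F  F  T  T  |  T
F  F  T  F  F  |  F
F  F  T  F  T  |  F
F  F  T  T  F  |  T
F  F  T  T  T  |  T
F  T  F  F  F  |  F
F  T  F  F  T  |  F
F  T  F  T  F  |  T
F  T  F  T  T  |  T
F  T  T  F  F  |  F
F  T  T  F  T  |  F
F  T  T  T  F  |  T
F  T  T  T  T  |  T
T  F  F  F  F  |  F
T  F  F  F  T  |  T
T  F  F  T  F  |  T
T  F  F  T  T  |  T
T  F  T  F  F  |  F
T  F  T  F  T  |  F
T  F  T  T  F  |  T
T  F  T  T  T  |  T
T  T  F  F  F  |  F
T  T  F  F  T  |  T
T  T  F  T  F  |  T
T  T  F  T  T  |  T
T  T  T  F  F  |  F
T  T  T  F  T  |  F
T  T  T  T  F  |  T
T  T  T  T  T  |  T
19 of 32 rows are T, so the formula is contingent.

contingent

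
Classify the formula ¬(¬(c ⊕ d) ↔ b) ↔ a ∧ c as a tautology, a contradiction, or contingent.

a | b | c | d || (¬(¬(c ⊕ d) ↔ b) ↔ (a ∧ c))
T | T | T | T ||              F             
T | T | T | F ||              T             
T | T | F | T ||              F             
T | T | F | F ||              T             
T | F | T | T ||              T             
T | F | T | F ||              F             
T | F | F | T ||              T             
T | F | F | F ||              F             
F | T | T | T ||              T             
F | T | T | F ||              F             
F | T | F | T ||              F             
F | T | F | F ||              T             
F | F | T | T ||              F             
F | F | T | F ||              T             
F | F | F | T ||              T             
F | F | F | F ||              F             
8 of 16 rows are T, so the formula is contingent.

contingent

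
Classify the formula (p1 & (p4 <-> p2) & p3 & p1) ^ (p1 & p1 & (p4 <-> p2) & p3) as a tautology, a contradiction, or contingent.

contradiction

p1  p2  p3  p4  |  (p4 <-> p2)  ((p4 <-> p2) & p3)  (p1 & ((p4 <-> p2) & p3))  φ
F   F   F   F   |       T               F                       F              F
F   F   F   T   |       F               F                       F              F
F   F   T   F   |       T               T                       F              F
F   F   T   T   |       F               F                       F              F
F   T   F   F   |       F               F                       F              F
F   T   F   T   |       T               F                       F              F
F   T   T   F   |       F               F                       F              F
F   T   T   T   |       T               T                       F              F
T   F   F   F   |       T               F                       F              F
T   F   F   T   |       F               F                       F              F
T   F   T   F   |       T               T                       T              F
T   F   T   T   |       F               F                       F              F
T   T   F   F   |       F               F                       F              F
T   T   F   T   |       T               F                       F              F
T   T   T   F   |       F               F                       F              F
T   T   T   T   |       T               T                       T              F
Every row is F, so the formula is a contradiction.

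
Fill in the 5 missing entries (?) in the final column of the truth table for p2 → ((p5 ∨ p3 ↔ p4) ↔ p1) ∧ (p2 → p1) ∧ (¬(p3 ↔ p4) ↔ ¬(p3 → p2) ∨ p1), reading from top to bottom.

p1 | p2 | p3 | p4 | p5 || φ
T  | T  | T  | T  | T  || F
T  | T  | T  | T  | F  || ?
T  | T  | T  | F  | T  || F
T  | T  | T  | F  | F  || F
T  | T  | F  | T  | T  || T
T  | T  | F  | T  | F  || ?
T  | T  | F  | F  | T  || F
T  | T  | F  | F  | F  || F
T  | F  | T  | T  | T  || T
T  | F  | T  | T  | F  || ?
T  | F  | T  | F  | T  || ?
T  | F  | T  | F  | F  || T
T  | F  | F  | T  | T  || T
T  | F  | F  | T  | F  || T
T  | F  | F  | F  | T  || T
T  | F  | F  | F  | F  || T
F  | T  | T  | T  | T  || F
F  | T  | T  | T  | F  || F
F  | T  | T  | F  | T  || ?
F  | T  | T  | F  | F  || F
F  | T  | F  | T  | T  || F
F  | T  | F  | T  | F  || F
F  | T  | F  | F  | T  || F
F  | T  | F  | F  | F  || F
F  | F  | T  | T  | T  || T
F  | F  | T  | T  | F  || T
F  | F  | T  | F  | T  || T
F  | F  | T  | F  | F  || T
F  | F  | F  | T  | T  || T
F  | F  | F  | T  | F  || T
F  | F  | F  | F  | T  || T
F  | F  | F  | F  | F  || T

F, F, T, T, F

Row p1=T, p2=T, p3=T, p4=T, p5=F: (((p5 ∨ p3 ↔ p4) ↔ p1) ∧ (p2 → p1) ∧ (¬(p3 ↔ p4) ↔ ¬(p3 → p2) ∨ p1)) = F, so the formula = F.
Row p1=T, p2=T, p3=F, p4=T, p5=F: (((p5 ∨ p3 ↔ p4) ↔ p1) ∧ (p2 → p1) ∧ (¬(p3 ↔ p4) ↔ ¬(p3 → p2) ∨ p1)) = F, so the formula = F.
Row p1=T, p2=F, p3=T, p4=T, p5=F: (((p5 ∨ p3 ↔ p4) ↔ p1) ∧ (p2 → p1) ∧ (¬(p3 ↔ p4) ↔ ¬(p3 → p2) ∨ p1)) = F, so the formula = T.
Row p1=T, p2=F, p3=T, p4=F, p5=T: (((p5 ∨ p3 ↔ p4) ↔ p1) ∧ (p2 → p1) ∧ (¬(p3 ↔ p4) ↔ ¬(p3 → p2) ∨ p1)) = F, so the formula = T.
Row p1=F, p2=T, p3=T, p4=F, p5=T: (((p5 ∨ p3 ↔ p4) ↔ p1) ∧ (p2 → p1) ∧ (¬(p3 ↔ p4) ↔ ¬(p3 → p2) ∨ p1)) = F, so the formula = F.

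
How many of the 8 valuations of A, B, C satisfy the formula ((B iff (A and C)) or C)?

6

A | B | C | (A and C) | (B iff (A and C)) | ((B iff (A and C)) or C)
- | - | - | --------- | ----------------- | ------------------------
F | F | F |     F     |         T         |            T            
F | F | T |     F     |         T         |            T            
F | T | F |     F     |         F         |            F            
F | T | T |     F     |         F         |            T            
T | F | F |     F     |         T         |            T            
T | F | T |     T     |         F         |            T            
T | T | F |     F     |         F         |            F            
T | T | T |     T     |         T         |            T            
The formula is true on 6 of the 8 rows.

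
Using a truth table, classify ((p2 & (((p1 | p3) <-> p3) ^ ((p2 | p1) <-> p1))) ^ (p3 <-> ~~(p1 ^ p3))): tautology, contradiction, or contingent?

p1  p2  p3     (p1 | p3)  ((p1 | p3) <-> p3)  (p2 | p1)  ((p2 | p1) <-> p1)  (p1 ^ p3)  ~(p1 ^ p3)  ~~(p1 ^ p3)  (p3 <-> ~~(p1 ^ p3))  φ
T   T   T          T              T               T              T               F          T            F                F            F
T   T   F          T              F               T              T               T          F            T                F            T
T   F   T          T              T               T              T               F          T            F                F            F
T   F   F          T              F               T              T               T          F            T                F            F
F   T   T          T              T               T              F               T          F            T                T            F
F   T   F          F              T               T              F               F          T            F                T            F
F   F   T          T              T               F              T               T          F            T                T            T
F   F   F          F              T               F              T               F          T            F                T            T
3 of 8 rows are T, so the formula is contingent.

contingent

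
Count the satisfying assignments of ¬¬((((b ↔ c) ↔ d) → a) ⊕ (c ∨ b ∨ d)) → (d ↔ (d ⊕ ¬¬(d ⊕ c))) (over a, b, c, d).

a | b | c | d | φ
- | - | - | - | -
T | T | T | T | T
T | T | T | F | T
T | T | F | T | T
T | T | F | F | T
T | F | T | T | T
T | F | T | F | T
T | F | F | T | T
T | F | F | F | T
F | T | T | T | T
F | T | T | F | T
F | T | F | T | T
F | T | F | F | T
F | F | T | T | T
F | F | T | F | F
F | F | F | T | F
F | F | F | F | T
The formula is true on 14 of the 16 rows.

14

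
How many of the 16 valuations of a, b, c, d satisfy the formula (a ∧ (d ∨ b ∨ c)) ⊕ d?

7

a | b | c | d | ((a ∧ (d ∨ b ∨ c)) ⊕ d)
- | - | - | - | -----------------------
T | T | T | T |            F           
T | T | T | F |            T           
T | T | F | T |            F           
T | T | F | F |            T           
T | F | T | T |            F           
T | F | T | F |            T           
T | F | F | T |            F           
T | F | F | F |            F           
F | T | T | T |            T           
F | T | T | F |            F           
F | T | F | T |            T           
F | T | F | F |            F           
F | F | T | T |            T           
F | F | T | F |            F           
F | F | F | T |            T           
F | F | F | F |            F           
The formula is true on 7 of the 16 rows.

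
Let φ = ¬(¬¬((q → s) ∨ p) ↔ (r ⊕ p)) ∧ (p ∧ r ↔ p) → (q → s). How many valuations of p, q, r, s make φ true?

p | q | r | s | (q → s) | ((q → s) ∨ p) | ¬((q → s) ∨ p) | ¬¬((q → s) ∨ p) | (r ⊕ p) | (¬¬((q → s) ∨ p) ↔ (r ⊕ p)) | ¬(¬¬((q → s) ∨ p) ↔ (r ⊕ p)) | (p ∧ r) | ((p ∧ r) ↔ p) | φ
- | - | - | - | ------- | ------------- | -------------- | --------------- | ------- | --------------------------- | ---------------------------- | ------- | ------------- | -
T | T | T | T |    T    |       T       |       F        |        T        |    F    |              F              |              T               |    T    |       T       | T
T | T | T | F |    F    |       T       |       F        |        T        |    F    |              F              |              T               |    T    |       T       | F
T | T | F | T |    T    |       T       |       F        |        T        |    T    |              T              |              F               |    F    |       F       | T
T | T | F | F |    F    |       T       |       F        |        T        |    T    |              T              |              F               |    F    |       F       | T
T | F | T | T |    T    |       T       |       F        |        T        |    F    |              F              |              T               |    T    |       T       | T
T | F | T | F |    T    |       T       |       F        |        T        |    F    |              F              |              T               |    T    |       T       | T
T | F | F | T |    T    |       T       |       F        |        T        |    T    |              T              |              F               |    F    |       F       | T
T | F | F | F |    T    |       T       |       F        |        T        |    T    |              T              |              F               |    F    |       F       | T
F | T | T | T |    T    |       T       |       F        |        T        |    T    |              T              |              F               |    F    |       T       | T
F | T | T | F |    F    |       F       |       T        |        F        |    T    |              F              |              T               |    F    |       T       | F
F | T | F | T |    T    |       T       |       F        |        T        |    F    |              F              |              T               |    F    |       T       | T
F | T | F | F |    F    |       F       |       T        |        F        |    F    |              T              |              F               |    F    |       T       | T
F | F | T | T |    T    |       T       |       F        |        T        |    T    |              T              |              F               |    F    |       T       | T
F | F | T | F |    T    |       T       |       F        |        T        |    T    |              T              |              F               |    F    |       T       | T
F | F | F | T |    T    |       T       |       F        |        T        |    F    |              F              |              T               |    F    |       T       | T
F | F | F | F |    T    |       T       |       F        |        T        |    F    |              F              |              T               |    F    |       T       | T
The formula is true on 14 of the 16 rows.

14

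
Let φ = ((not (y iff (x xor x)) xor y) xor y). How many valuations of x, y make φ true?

x  y  |  (x xor x)  (y iff (x xor x))  not (y iff (x xor x))  φ
F  F  |      F              T                    F            F
F  T  |      F              F                    T            T
T  F  |      F              T                    F            F
T  T  |      F              F                    T            T
The formula is true on 2 of the 4 rows.

2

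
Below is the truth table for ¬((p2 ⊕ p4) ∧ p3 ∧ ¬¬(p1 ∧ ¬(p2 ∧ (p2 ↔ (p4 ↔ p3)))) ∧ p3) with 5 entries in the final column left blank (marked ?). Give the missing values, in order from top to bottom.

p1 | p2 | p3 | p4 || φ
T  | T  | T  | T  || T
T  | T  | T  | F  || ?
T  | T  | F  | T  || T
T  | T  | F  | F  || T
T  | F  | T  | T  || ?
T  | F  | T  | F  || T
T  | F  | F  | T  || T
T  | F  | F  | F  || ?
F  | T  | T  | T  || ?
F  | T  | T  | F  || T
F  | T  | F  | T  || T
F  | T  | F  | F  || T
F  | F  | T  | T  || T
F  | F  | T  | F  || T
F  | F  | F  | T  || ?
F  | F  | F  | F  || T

Row p1=T, p2=T, p3=T, p4=F: (p2 ⊕ p4) = T, ¬¬(p1 ∧ ¬(p2 ∧ (p2 ↔ (p4 ↔ p3)))) = T, ((p2 ⊕ p4) ∧ p3 ∧ ¬¬(p1 ∧ ¬(p2 ∧ (p2 ↔ (p4 ↔ p3)))) ∧ p3) = T, so the formula = F.
Row p1=T, p2=F, p3=T, p4=T: (p2 ⊕ p4) = T, ¬¬(p1 ∧ ¬(p2 ∧ (p2 ↔ (p4 ↔ p3)))) = T, ((p2 ⊕ p4) ∧ p3 ∧ ¬¬(p1 ∧ ¬(p2 ∧ (p2 ↔ (p4 ↔ p3)))) ∧ p3) = T, so the formula = F.
Row p1=T, p2=F, p3=F, p4=F: (p2 ⊕ p4) = F, ¬¬(p1 ∧ ¬(p2 ∧ (p2 ↔ (p4 ↔ p3)))) = T, ((p2 ⊕ p4) ∧ p3 ∧ ¬¬(p1 ∧ ¬(p2 ∧ (p2 ↔ (p4 ↔ p3)))) ∧ p3) = F, so the formula = T.
Row p1=F, p2=T, p3=T, p4=T: (p2 ⊕ p4) = F, ¬¬(p1 ∧ ¬(p2 ∧ (p2 ↔ (p4 ↔ p3)))) = F, ((p2 ⊕ p4) ∧ p3 ∧ ¬¬(p1 ∧ ¬(p2 ∧ (p2 ↔ (p4 ↔ p3)))) ∧ p3) = F, so the formula = T.
Row p1=F, p2=F, p3=F, p4=T: (p2 ⊕ p4) = T, ¬¬(p1 ∧ ¬(p2 ∧ (p2 ↔ (p4 ↔ p3)))) = F, ((p2 ⊕ p4) ∧ p3 ∧ ¬¬(p1 ∧ ¬(p2 ∧ (p2 ↔ (p4 ↔ p3)))) ∧ p3) = F, so the formula = T.

F, F, T, T, T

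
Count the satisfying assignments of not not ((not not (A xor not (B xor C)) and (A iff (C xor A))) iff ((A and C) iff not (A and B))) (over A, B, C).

6

A  B  C  |  φ
F  F  F  |  F
F  F  T  |  T
F  T  F  |  T
F  T  T  |  T
T  F  F  |  T
T  F  T  |  F
T  T  F  |  T
T  T  T  |  T
The formula is true on 6 of the 8 rows.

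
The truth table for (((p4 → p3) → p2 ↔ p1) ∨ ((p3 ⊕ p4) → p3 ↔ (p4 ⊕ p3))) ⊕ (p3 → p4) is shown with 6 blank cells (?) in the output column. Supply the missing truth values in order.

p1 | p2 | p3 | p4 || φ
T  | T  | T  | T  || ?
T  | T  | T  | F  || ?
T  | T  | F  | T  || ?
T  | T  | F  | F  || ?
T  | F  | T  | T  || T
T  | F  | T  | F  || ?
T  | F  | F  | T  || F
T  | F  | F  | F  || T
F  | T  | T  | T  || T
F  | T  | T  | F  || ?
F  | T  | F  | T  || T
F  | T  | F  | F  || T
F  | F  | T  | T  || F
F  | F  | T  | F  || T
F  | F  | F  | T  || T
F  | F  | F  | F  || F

Row p1=T, p2=T, p3=T, p4=T: (((p4 → p3) → p2 ↔ p1) ∨ ((p3 ⊕ p4) → p3 ↔ (p4 ⊕ p3))) = T, (p3 → p4) = T, so the formula = F.
Row p1=T, p2=T, p3=T, p4=F: (((p4 → p3) → p2 ↔ p1) ∨ ((p3 ⊕ p4) → p3 ↔ (p4 ⊕ p3))) = T, (p3 → p4) = F, so the formula = T.
Row p1=T, p2=T, p3=F, p4=T: (((p4 → p3) → p2 ↔ p1) ∨ ((p3 ⊕ p4) → p3 ↔ (p4 ⊕ p3))) = T, (p3 → p4) = T, so the formula = F.
Row p1=T, p2=T, p3=F, p4=F: (((p4 → p3) → p2 ↔ p1) ∨ ((p3 ⊕ p4) → p3 ↔ (p4 ⊕ p3))) = T, (p3 → p4) = T, so the formula = F.
Row p1=T, p2=F, p3=T, p4=F: (((p4 → p3) → p2 ↔ p1) ∨ ((p3 ⊕ p4) → p3 ↔ (p4 ⊕ p3))) = T, (p3 → p4) = F, so the formula = T.
Row p1=F, p2=T, p3=T, p4=F: (((p4 → p3) → p2 ↔ p1) ∨ ((p3 ⊕ p4) → p3 ↔ (p4 ⊕ p3))) = T, (p3 → p4) = F, so the formula = T.

F, T, F, F, T, T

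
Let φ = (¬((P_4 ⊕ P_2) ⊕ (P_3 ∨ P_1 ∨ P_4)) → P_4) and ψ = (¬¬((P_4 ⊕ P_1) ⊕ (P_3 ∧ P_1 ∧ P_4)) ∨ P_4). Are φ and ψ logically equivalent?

P_1 | P_2 | P_3 | P_4 | φ | ψ
--- | --- | --- | --- | - | -
 F  |  F  |  F  |  F  | F | F
 F  |  F  |  F  |  T  | T | T
 F  |  F  |  T  |  F  | T | F
 F  |  F  |  T  |  T  | T | T
 F  |  T  |  F  |  F  | T | F
 F  |  T  |  F  |  T  | T | T
 F  |  T  |  T  |  F  | F | F
 F  |  T  |  T  |  T  | T | T
 T  |  F  |  F  |  F  | T | T
 T  |  F  |  F  |  T  | T | T
 T  |  F  |  T  |  F  | T | T
 T  |  F  |  T  |  T  | T | T
 T  |  T  |  F  |  F  | F | T
 T  |  T  |  F  |  T  | T | T
 T  |  T  |  T  |  F  | F | T
 T  |  T  |  T  |  T  | T | T
The columns differ at P_1=F, P_2=F, P_3=T, P_4=F (φ=T, ψ=F), so they are not equivalent.

not equivalent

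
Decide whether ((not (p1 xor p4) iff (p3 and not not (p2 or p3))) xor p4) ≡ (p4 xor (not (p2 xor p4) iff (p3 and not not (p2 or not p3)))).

p1 | p2 | p3 | p4 || φ | ψ
1  | 1  | 1  | 1  || 0 | 0
1  | 1  | 1  | 0  || 0 | 0
1  | 1  | 0  | 1  || 1 | 1
1  | 1  | 0  | 0  || 1 | 1
1  | 0  | 1  | 1  || 0 | 0
1  | 0  | 1  | 0  || 0 | 0
1  | 0  | 0  | 1  || 1 | 0
1  | 0  | 0  | 0  || 1 | 0
0  | 1  | 1  | 1  || 1 | 0
0  | 1  | 1  | 0  || 1 | 0
0  | 1  | 0  | 1  || 0 | 1
0  | 1  | 0  | 0  || 0 | 1
0  | 0  | 1  | 1  || 1 | 0
0  | 0  | 1  | 0  || 1 | 0
0  | 0  | 0  | 1  || 0 | 0
0  | 0  | 0  | 0  || 0 | 0
The columns differ at p1=1, p2=0, p3=0, p4=1 (φ=1, ψ=0), so they are not equivalent.

not equivalent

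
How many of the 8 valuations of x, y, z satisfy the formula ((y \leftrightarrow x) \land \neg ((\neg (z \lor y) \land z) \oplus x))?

2

x  y  z  |  (y \leftrightarrow x)  (z \lor y)  \neg (z \lor y)  (\neg (z \lor y) \land z)  φ
T  T  T  |            T                T              F                     F              F
T  T  F  |            T                T              F                     F              F
T  F  T  |            F                T              F                     F              F
T  F  F  |            F                F              T                     F              F
F  T  T  |            F                T              F                     F              F
F  T  F  |            F                T              F                     F              F
F  F  T  |            T                T              F                     F              T
F  F  F  |            T                F              T                     F              T
The formula is true on 2 of the 8 rows.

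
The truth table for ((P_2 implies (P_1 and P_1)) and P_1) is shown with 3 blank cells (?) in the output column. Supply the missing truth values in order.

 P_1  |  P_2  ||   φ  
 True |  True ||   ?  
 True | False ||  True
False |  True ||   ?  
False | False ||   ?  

True, False, False

Row P_1=True, P_2=True: (P_2 implies (P_1 and P_1)) = True, so the formula = True.
Row P_1=False, P_2=True: (P_2 implies (P_1 and P_1)) = False, so the formula = False.
Row P_1=False, P_2=False: (P_2 implies (P_1 and P_1)) = True, so the formula = False.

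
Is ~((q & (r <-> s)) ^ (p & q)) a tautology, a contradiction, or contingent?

contingent

p  q  r  s  |  ~((q & (r <-> s)) ^ (p & q))
0  0  0  0  |               1              
0  0  0  1  |               1              
0  0  1  0  |               1              
0  0  1  1  |               1              
0  1  0  0  |               0              
0  1  0  1  |               1              
0  1  1  0  |               1              
0  1  1  1  |               0              
1  0  0  0  |               1              
1  0  0  1  |               1              
1  0  1  0  |               1              
1  0  1  1  |               1              
1  1  0  0  |               1              
1  1  0  1  |               0              
1  1  1  0  |               0              
1  1  1  1  |               1              
12 of 16 rows are 1, so the formula is contingent.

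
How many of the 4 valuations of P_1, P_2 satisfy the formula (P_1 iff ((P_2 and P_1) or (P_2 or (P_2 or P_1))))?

P_1 | P_2 | φ
--- | --- | -
 T  |  T  | T
 T  |  F  | T
 F  |  T  | F
 F  |  F  | T
The formula is true on 3 of the 4 rows.

3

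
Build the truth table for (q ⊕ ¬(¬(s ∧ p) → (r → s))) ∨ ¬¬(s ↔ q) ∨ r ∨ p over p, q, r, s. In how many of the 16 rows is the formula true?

15

p  q  r  s  |  (s ∧ p)  ¬(s ∧ p)  (r → s)  (¬(s ∧ p) → (r → s))  ¬(¬(s ∧ p) → (r → s))  (q ⊕ ¬(¬(s ∧ p) → (r → s)))  (s ↔ q)  ¬(s ↔ q)  ¬¬(s ↔ q)  (r ∨ p)  φ
1  1  1  1  |     1        0         1              1                      0                         1                  1        0          1         1     1
1  1  1  0  |     0        1         0              0                      1                         0                  0        1          0         1     1
1  1  0  1  |     1        0         1              1                      0                         1                  1        0          1         1     1
1  1  0  0  |     0        1         1              1                      0                         1                  0        1          0         1     1
1  0  1  1  |     1        0         1              1                      0                         0                  0        1          0         1     1
1  0  1  0  |     0        1         0              0                      1                         1                  1        0          1         1     1
1  0  0  1  |     1        0         1              1                      0                         0                  0        1          0         1     1
1  0  0  0  |     0        1         1              1                      0                         0                  1        0          1         1     1
0  1  1  1  |     0        1         1              1                      0                         1                  1        0          1         1     1
0  1  1  0  |     0        1         0              0                      1                         0                  0        1          0         1     1
0  1  0  1  |     0        1         1              1                      0                         1                  1        0          1         0     1
0  1  0  0  |     0        1         1              1                      0                         1                  0        1          0         0     1
0  0  1  1  |     0        1         1              1                      0                         0                  0        1          0         1     1
0  0  1  0  |     0        1         0              0                      1                         1                  1        0          1         1     1
0  0  0  1  |     0        1         1              1                      0                         0                  0        1          0         0     0
0  0  0  0  |     0        1         1              1                      0                         0                  1        0          1         0     1
The formula is true on 15 of the 16 rows.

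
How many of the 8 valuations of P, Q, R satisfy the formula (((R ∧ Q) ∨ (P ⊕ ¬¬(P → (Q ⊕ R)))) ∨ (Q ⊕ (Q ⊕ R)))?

P | Q | R | φ
- | - | - | -
F | F | F | T
F | F | T | T
F | T | F | T
F | T | T | T
T | F | F | T
T | F | T | T
T | T | F | F
T | T | T | T
The formula is true on 7 of the 8 rows.

7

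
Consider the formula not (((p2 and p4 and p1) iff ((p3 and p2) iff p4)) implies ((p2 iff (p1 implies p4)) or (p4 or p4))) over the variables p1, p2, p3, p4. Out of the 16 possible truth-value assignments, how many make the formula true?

p1 | p2 | p3 | p4 | (p2 and p4 and p1) | (p3 and p2) | ((p3 and p2) iff p4) | (p1 implies p4) | (p2 iff (p1 implies p4)) | (p4 or p4) | φ
-- | -- | -- | -- | ------------------ | ----------- | -------------------- | --------------- | ------------------------ | ---------- | -
F  | F  | F  | F  |         F          |      F      |          T           |        T        |            F             |     F      | F
F  | F  | F  | T  |         F          |      F      |          F           |        T        |            F             |     T      | F
F  | F  | T  | F  |         F          |      F      |          T           |        T        |            F             |     F      | F
F  | F  | T  | T  |         F          |      F      |          F           |        T        |            F             |     T      | F
F  | T  | F  | F  |         F          |      F      |          T           |        T        |            T             |     F      | F
F  | T  | F  | T  |         F          |      F      |          F           |        T        |            T             |     T      | F
F  | T  | T  | F  |         F          |      T      |          F           |        T        |            T             |     F      | F
F  | T  | T  | T  |         F          |      T      |          T           |        T        |            T             |     T      | F
T  | F  | F  | F  |         F          |      F      |          T           |        F        |            T             |     F      | F
T  | F  | F  | T  |         F          |      F      |          F           |        T        |            F             |     T      | F
T  | F  | T  | F  |         F          |      F      |          T           |        F        |            T             |     F      | F
T  | F  | T  | T  |         F          |      F      |          F           |        T        |            F             |     T      | F
T  | T  | F  | F  |         F          |      F      |          T           |        F        |            F             |     F      | F
T  | T  | F  | T  |         T          |      F      |          F           |        T        |            T             |     T      | F
T  | T  | T  | F  |         F          |      T      |          F           |        F        |            F             |     F      | T
T  | T  | T  | T  |         T          |      T      |          T           |        T        |            T             |     T      | F
The formula is true on 1 of the 16 rows.

1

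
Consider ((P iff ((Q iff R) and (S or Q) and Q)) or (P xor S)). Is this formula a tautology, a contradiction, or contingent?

P | Q | R | S || (Q iff R) | (S or Q) | (P xor S) | φ
T | T | T | T ||     T     |    T     |     F     | T
T | T | T | F ||     T     |    T     |     T     | T
T | T | F | T ||     F     |    T     |     F     | F
T | T | F | F ||     F     |    T     |     T     | T
T | F | T | T ||     F     |    T     |     F     | F
T | F | T | F ||     F     |    F     |     T     | T
T | F | F | T ||     T     |    T     |     F     | F
T | F | F | F ||     T     |    F     |     T     | T
F | T | T | T ||     T     |    T     |     T     | T
F | T | T | F ||     T     |    T     |     F     | F
F | T | F | T ||     F     |    T     |     T     | T
F | T | F | F ||     F     |    T     |     F     | T
F | F | T | T ||     F     |    T     |     T     | T
F | F | T | F ||     F     |    F     |     F     | T
F | F | F | T ||     T     |    T     |     T     | T
F | F | F | F ||     T     |    F     |     F     | T
12 of 16 rows are T, so the formula is contingent.

contingent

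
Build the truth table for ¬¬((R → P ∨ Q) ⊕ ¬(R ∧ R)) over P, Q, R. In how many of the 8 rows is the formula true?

3

P | Q | R | ¬¬((R → (P ∨ Q)) ⊕ ¬(R ∧ R))
- | - | - | ----------------------------
0 | 0 | 0 |              0              
0 | 0 | 1 |              0              
0 | 1 | 0 |              0              
0 | 1 | 1 |              1              
1 | 0 | 0 |              0              
1 | 0 | 1 |              1              
1 | 1 | 0 |              0              
1 | 1 | 1 |              1              
The formula is true on 3 of the 8 rows.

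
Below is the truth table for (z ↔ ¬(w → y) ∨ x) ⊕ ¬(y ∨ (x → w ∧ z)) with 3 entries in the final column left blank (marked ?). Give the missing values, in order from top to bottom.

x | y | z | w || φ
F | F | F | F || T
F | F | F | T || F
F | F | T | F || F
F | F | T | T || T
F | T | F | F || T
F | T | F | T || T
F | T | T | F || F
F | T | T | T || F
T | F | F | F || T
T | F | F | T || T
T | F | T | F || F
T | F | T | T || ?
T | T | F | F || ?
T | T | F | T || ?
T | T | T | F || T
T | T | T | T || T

Row x=T, y=F, z=T, w=T: (z ↔ ¬(w → y) ∨ x) = T, ¬(y ∨ (x → w ∧ z)) = F, so the formula = T.
Row x=T, y=T, z=F, w=F: (z ↔ ¬(w → y) ∨ x) = F, ¬(y ∨ (x → w ∧ z)) = F, so the formula = F.
Row x=T, y=T, z=F, w=T: (z ↔ ¬(w → y) ∨ x) = F, ¬(y ∨ (x → w ∧ z)) = F, so the formula = F.

T, F, F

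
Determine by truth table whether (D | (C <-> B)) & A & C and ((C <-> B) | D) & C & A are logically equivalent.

equivalent

A | B | C | D || φ | ψ
T | T | T | T || T | T
T | T | T | F || T | T
T | T | F | T || F | F
T | T | F | F || F | F
T | F | T | T || T | T
T | F | T | F || F | F
T | F | F | T || F | F
T | F | F | F || F | F
F | T | T | T || F | F
F | T | T | F || F | F
F | T | F | T || F | F
F | T | F | F || F | F
F | F | T | T || F | F
F | F | T | F || F | F
F | F | F | T || F | F
F | F | F | F || F | F
The columns for φ and ψ agree on every row, so they are logically equivalent.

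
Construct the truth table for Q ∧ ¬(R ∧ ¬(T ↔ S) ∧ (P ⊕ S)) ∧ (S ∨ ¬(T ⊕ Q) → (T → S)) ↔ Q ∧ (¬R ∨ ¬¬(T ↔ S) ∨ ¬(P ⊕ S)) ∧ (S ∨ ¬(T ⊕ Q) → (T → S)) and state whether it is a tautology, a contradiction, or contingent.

tautology

P | Q | R | S | T | φ
- | - | - | - | - | -
T | T | T | T | T | T
T | T | T | T | F | T
T | T | T | F | T | T
T | T | T | F | F | T
T | T | F | T | T | T
T | T | F | T | F | T
T | T | F | F | T | T
T | T | F | F | F | T
T | F | T | T | T | T
T | F | T | T | F | T
T | F | T | F | T | T
T | F | T | F | F | T
T | F | F | T | T | T
T | F | F | T | F | T
T | F | F | F | T | T
T | F | F | F | F | T
F | T | T | T | T | T
F | T | T | T | F | T
F | T | T | F | T | T
F | T | T | F | F | T
F | T | F | T | T | T
F | T | F | T | F | T
F | T | F | F | T | T
F | T | F | F | F | T
F | F | T | T | T | T
F | F | T | T | F | T
F | F | T | F | T | T
F | F | T | F | F | T
F | F | F | T | T | T
F | F | F | T | F | T
F | F | F | F | T | T
F | F | F | F | F | T
Every row is T, so the formula is a tautology.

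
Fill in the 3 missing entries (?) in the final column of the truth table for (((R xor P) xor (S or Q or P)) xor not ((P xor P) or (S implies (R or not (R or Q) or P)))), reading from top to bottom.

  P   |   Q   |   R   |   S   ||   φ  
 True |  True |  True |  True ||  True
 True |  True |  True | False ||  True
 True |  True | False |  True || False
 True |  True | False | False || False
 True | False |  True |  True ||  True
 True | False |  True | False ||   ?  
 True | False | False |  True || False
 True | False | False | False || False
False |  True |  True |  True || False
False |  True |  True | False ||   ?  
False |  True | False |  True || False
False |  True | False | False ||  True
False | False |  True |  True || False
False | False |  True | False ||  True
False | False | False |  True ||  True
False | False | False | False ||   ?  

Row P=True, Q=False, R=True, S=False: ((R xor P) xor (S or Q or P)) = True, not ((P xor P) or (S implies (R or not (R or Q) or P))) = False, so the formula = True.
Row P=False, Q=True, R=True, S=False: ((R xor P) xor (S or Q or P)) = False, not ((P xor P) or (S implies (R or not (R or Q) or P))) = False, so the formula = False.
Row P=False, Q=False, R=False, S=False: ((R xor P) xor (S or Q or P)) = False, not ((P xor P) or (S implies (R or not (R or Q) or P))) = False, so the formula = False.

True, False, False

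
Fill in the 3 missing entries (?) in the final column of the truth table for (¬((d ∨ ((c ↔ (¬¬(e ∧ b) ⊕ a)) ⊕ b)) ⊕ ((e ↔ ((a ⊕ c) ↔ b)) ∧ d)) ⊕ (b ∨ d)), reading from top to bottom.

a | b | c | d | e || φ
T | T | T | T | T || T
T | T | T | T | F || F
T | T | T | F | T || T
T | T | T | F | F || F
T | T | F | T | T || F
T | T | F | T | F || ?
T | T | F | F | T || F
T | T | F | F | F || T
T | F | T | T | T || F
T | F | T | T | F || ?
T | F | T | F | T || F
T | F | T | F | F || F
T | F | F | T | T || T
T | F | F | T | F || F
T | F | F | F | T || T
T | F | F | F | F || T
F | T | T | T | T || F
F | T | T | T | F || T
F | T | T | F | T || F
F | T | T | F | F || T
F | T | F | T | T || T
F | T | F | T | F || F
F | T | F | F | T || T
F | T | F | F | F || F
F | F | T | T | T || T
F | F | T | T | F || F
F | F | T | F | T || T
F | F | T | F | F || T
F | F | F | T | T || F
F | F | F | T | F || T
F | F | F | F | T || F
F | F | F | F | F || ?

T, T, F

Row a=T, b=T, c=F, d=T, e=F: ¬((d ∨ ((c ↔ (¬¬(e ∧ b) ⊕ a)) ⊕ b)) ⊕ ((e ↔ ((a ⊕ c) ↔ b)) ∧ d)) = F, (b ∨ d) = T, so the formula = T.
Row a=T, b=F, c=T, d=T, e=F: ¬((d ∨ ((c ↔ (¬¬(e ∧ b) ⊕ a)) ⊕ b)) ⊕ ((e ↔ ((a ⊕ c) ↔ b)) ∧ d)) = F, (b ∨ d) = T, so the formula = T.
Row a=F, b=F, c=F, d=F, e=F: ¬((d ∨ ((c ↔ (¬¬(e ∧ b) ⊕ a)) ⊕ b)) ⊕ ((e ↔ ((a ⊕ c) ↔ b)) ∧ d)) = F, (b ∨ d) = F, so the formula = F.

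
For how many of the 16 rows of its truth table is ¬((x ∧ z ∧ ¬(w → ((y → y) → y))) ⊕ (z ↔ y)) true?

x | y | z | w || φ
1 | 1 | 1 | 1 || 0
1 | 1 | 1 | 0 || 0
1 | 1 | 0 | 1 || 1
1 | 1 | 0 | 0 || 1
1 | 0 | 1 | 1 || 0
1 | 0 | 1 | 0 || 1
1 | 0 | 0 | 1 || 0
1 | 0 | 0 | 0 || 0
0 | 1 | 1 | 1 || 0
0 | 1 | 1 | 0 || 0
0 | 1 | 0 | 1 || 1
0 | 1 | 0 | 0 || 1
0 | 0 | 1 | 1 || 1
0 | 0 | 1 | 0 || 1
0 | 0 | 0 | 1 || 0
0 | 0 | 0 | 0 || 0
The formula is true on 7 of the 16 rows.

7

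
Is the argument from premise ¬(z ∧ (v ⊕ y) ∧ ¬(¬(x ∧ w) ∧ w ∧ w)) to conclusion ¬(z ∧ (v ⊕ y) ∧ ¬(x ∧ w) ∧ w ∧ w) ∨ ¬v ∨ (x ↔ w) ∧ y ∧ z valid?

no

x | y | z | w | v | φ | ψ
- | - | - | - | - | - | -
T | T | T | T | T | T | T
T | T | T | T | F | F | T
T | T | T | F | T | T | T
T | T | T | F | F | F | T
T | T | F | T | T | T | T
T | T | F | T | F | T | T
T | T | F | F | T | T | T
T | T | F | F | F | T | T
T | F | T | T | T | F | T
T | F | T | T | F | T | T
T | F | T | F | T | F | T
T | F | T | F | F | T | T
T | F | F | T | T | T | T
T | F | F | T | F | T | T
T | F | F | F | T | T | T
T | F | F | F | F | T | T
F | T | T | T | T | T | T
F | T | T | T | F | T | T
F | T | T | F | T | T | T
F | T | T | F | F | F | T
F | T | F | T | T | T | T
F | T | F | T | F | T | T
F | T | F | F | T | T | T
F | T | F | F | F | T | T
F | F | T | T | T | T | F
F | F | T | T | F | T | T
F | F | T | F | T | F | T
F | F | T | F | F | T | T
F | F | F | T | T | T | T
F | F | F | T | F | T | T
F | F | F | F | T | T | T
F | F | F | F | F | T | T
At x=F, y=F, z=T, w=T, v=T we have φ true but ψ false, so φ does not entail ψ.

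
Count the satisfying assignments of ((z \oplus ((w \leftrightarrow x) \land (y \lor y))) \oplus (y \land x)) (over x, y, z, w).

x  y  z  w  |  φ
F  F  F  F  |  F
F  F  F  T  |  F
F  F  T  F  |  T
F  F  T  T  |  T
F  T  F  F  |  T
F  T  F  T  |  F
F  T  T  F  |  F
F  T  T  T  |  T
T  F  F  F  |  F
T  F  F  T  |  F
T  F  T  F  |  T
T  F  T  T  |  T
T  T  F  F  |  T
T  T  F  T  |  F
T  T  T  F  |  F
T  T  T  T  |  T
The formula is true on 8 of the 16 rows.

8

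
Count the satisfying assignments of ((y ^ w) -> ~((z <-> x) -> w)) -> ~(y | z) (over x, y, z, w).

x  y  z  w     (y ^ w)  (z <-> x)  ((z <-> x) -> w)  ~((z <-> x) -> w)  (y | z)  ~(y | z)  φ
T  T  T  T        F         T             T                  F             T        F      F
T  T  T  F        T         T             F                  T             T        F      F
T  T  F  T        F         F             T                  F             T        F      F
T  T  F  F        T         F             T                  F             T        F      T
T  F  T  T        T         T             T                  F             T        F      T
T  F  T  F        F         T             F                  T             T        F      F
T  F  F  T        T         F             T                  F             F        T      T
T  F  F  F        F         F             T                  F             F        T      T
F  T  T  T        F         F             T                  F             T        F      F
F  T  T  F        T         F             T                  F             T        F      T
F  T  F  T        F         T             T                  F             T        F      F
F  T  F  F        T         T             F                  T             T        F      F
F  F  T  T        T         F             T                  F             T        F      T
F  F  T  F        F         F             T                  F             T        F      F
F  F  F  T        T         T             T                  F             F        T      T
F  F  F  F        F         T             F                  T             F        T      T
The formula is true on 8 of the 16 rows.

8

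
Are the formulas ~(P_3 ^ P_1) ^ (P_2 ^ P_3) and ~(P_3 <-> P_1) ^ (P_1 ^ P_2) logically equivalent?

P_1 | P_2 | P_3 | φ | ψ
--- | --- | --- | - | -
 T  |  T  |  T  | T | F
 T  |  T  |  F  | T | T
 T  |  F  |  T  | F | T
 T  |  F  |  F  | F | F
 F  |  T  |  T  | F | F
 F  |  T  |  F  | F | T
 F  |  F  |  T  | T | T
 F  |  F  |  F  | T | F
The columns differ at P_1=T, P_2=T, P_3=T (φ=T, ψ=F), so they are not equivalent.

not equivalent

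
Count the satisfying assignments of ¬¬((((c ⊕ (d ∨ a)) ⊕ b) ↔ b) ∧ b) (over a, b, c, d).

4

a | b | c | d | (d ∨ a) | (c ⊕ (d ∨ a)) | ((c ⊕ (d ∨ a)) ⊕ b) | (((c ⊕ (d ∨ a)) ⊕ b) ↔ b) | φ
- | - | - | - | ------- | ------------- | ------------------- | ------------------------- | -
1 | 1 | 1 | 1 |    1    |       0       |          1          |             1             | 1
1 | 1 | 1 | 0 |    1    |       0       |          1          |             1             | 1
1 | 1 | 0 | 1 |    1    |       1       |          0          |             0             | 0
1 | 1 | 0 | 0 |    1    |       1       |          0          |             0             | 0
1 | 0 | 1 | 1 |    1    |       0       |          0          |             1             | 0
1 | 0 | 1 | 0 |    1    |       0       |          0          |             1             | 0
1 | 0 | 0 | 1 |    1    |       1       |          1          |             0             | 0
1 | 0 | 0 | 0 |    1    |       1       |          1          |             0             | 0
0 | 1 | 1 | 1 |    1    |       0       |          1          |             1             | 1
0 | 1 | 1 | 0 |    0    |       1       |          0          |             0             | 0
0 | 1 | 0 | 1 |    1    |       1       |          0          |             0             | 0
0 | 1 | 0 | 0 |    0    |       0       |          1          |             1             | 1
0 | 0 | 1 | 1 |    1    |       0       |          0          |             1             | 0
0 | 0 | 1 | 0 |    0    |       1       |          1          |             0             | 0
0 | 0 | 0 | 1 |    1    |       1       |          1          |             0             | 0
0 | 0 | 0 | 0 |    0    |       0       |          0          |             1             | 0
The formula is true on 4 of the 16 rows.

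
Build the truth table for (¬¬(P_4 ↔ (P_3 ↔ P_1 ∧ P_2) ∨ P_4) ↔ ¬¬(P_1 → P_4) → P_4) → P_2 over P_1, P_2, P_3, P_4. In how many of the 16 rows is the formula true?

10

P_1 | P_2 | P_3 | P_4 | (P_1 ∧ P_2) | (P_3 ↔ (P_1 ∧ P_2)) | ((P_3 ↔ (P_1 ∧ P_2)) ∨ P_4) | (P_1 → P_4) | ¬(P_1 → P_4) | ¬¬(P_1 → P_4) | (¬¬(P_1 → P_4) → P_4) | φ
--- | --- | --- | --- | ----------- | ------------------- | --------------------------- | ----------- | ------------ | ------------- | --------------------- | -
 T  |  T  |  T  |  T  |      T      |          T          |              T              |      T      |      F       |       T       |           T           | T
 T  |  T  |  T  |  F  |      T      |          T          |              T              |      F      |      T       |       F       |           T           | T
 T  |  T  |  F  |  T  |      T      |          F          |              T              |      T      |      F       |       T       |           T           | T
 T  |  T  |  F  |  F  |      T      |          F          |              F              |      F      |      T       |       F       |           T           | T
 T  |  F  |  T  |  T  |      F      |          F          |              T              |      T      |      F       |       T       |           T           | F
 T  |  F  |  T  |  F  |      F      |          F          |              F              |      F      |      T       |       F       |           T           | F
 T  |  F  |  F  |  T  |      F      |          T          |              T              |      T      |      F       |       T       |           T           | F
 T  |  F  |  F  |  F  |      F      |          T          |              T              |      F      |      T       |       F       |           T           | T
 F  |  T  |  T  |  T  |      F      |          F          |              T              |      T      |      F       |       T       |           T           | T
 F  |  T  |  T  |  F  |      F      |          F          |              F              |      T      |      F       |       T       |           F           | T
 F  |  T  |  F  |  T  |      F      |          T          |              T              |      T      |      F       |       T       |           T           | T
 F  |  T  |  F  |  F  |      F      |          T          |              T              |      T      |      F       |       T       |           F           | T
 F  |  F  |  T  |  T  |      F      |          F          |              T              |      T      |      F       |       T       |           T           | F
 F  |  F  |  T  |  F  |      F      |          F          |              F              |      T      |      F       |       T       |           F           | T
 F  |  F  |  F  |  T  |      F      |          T          |              T              |      T      |      F       |       T       |           T           | F
 F  |  F  |  F  |  F  |      F      |          T          |              T              |      T      |      F       |       T       |           F           | F
The formula is true on 10 of the 16 rows.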